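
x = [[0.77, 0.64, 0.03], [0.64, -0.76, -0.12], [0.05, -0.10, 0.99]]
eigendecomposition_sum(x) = [[(-0.12-0j), 0.32-0.00j, 0.02+0.00j], [0.32+0.00j, (-0.88+0j), (-0.06-0j)], [0.02+0.00j, (-0.05+0j), -0.00-0.00j]] + [[0.44-0.09j, 0.16-0.06j, 0.48j], [(0.16-0j), 0.06-0.01j, -0.03+0.17j], [0.02-0.48j, (-0.02-0.18j), (0.5+0.12j)]] + [[(0.44+0.09j),(0.16+0.06j),0.00-0.48j], [0.16+0.00j,0.06+0.01j,(-0.03-0.17j)], [0.02+0.48j,-0.02+0.18j,(0.5-0.12j)]]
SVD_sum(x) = [[-0.00, 0.00, 0.00], [0.42, -0.48, -0.54], [-0.28, 0.32, 0.36]] + [[0.82, 0.48, 0.21], [0.12, 0.07, 0.03], [0.18, 0.10, 0.05]] + [[-0.05,0.16,-0.18], [0.1,-0.35,0.39], [0.15,-0.52,0.58]]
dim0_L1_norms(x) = [1.46, 1.5, 1.14]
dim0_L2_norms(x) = [1.0, 1.0, 1.0]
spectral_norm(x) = 1.00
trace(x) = 1.00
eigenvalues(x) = [(-1+0j), (1+0.01j), (1-0.01j)]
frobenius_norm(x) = 1.73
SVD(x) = [[0.00, -0.97, 0.25], [-0.83, -0.14, -0.54], [0.55, -0.21, -0.81]] @ diag([1.0043903623591777, 1.002356680364635, 0.9920086115192692]) @ [[-0.5, 0.57, 0.65],[-0.84, -0.49, -0.22],[-0.19, 0.66, -0.73]]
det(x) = -1.00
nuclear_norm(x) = 3.00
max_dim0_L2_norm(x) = 1.0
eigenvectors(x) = [[(-0.34+0j),(0.16+0.65j),0.16-0.65j], [(0.94+0j),0.01+0.24j,0.01-0.24j], [(0.06+0j),0.71+0.00j,0.71-0.00j]]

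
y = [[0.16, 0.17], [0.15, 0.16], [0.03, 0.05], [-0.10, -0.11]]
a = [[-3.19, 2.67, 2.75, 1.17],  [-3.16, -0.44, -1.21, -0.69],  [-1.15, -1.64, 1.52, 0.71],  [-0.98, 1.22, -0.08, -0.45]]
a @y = [[-0.14, -0.11], [-0.54, -0.59], [-0.46, -0.46], [0.07, 0.07]]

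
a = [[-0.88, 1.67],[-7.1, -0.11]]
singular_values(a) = [7.16, 1.67]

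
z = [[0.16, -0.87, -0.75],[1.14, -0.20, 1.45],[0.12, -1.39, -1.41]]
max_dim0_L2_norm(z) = 2.16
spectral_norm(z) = 2.52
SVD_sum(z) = [[-0.18, -0.54, -0.88], [0.23, 0.67, 1.10], [-0.33, -0.96, -1.58]] + [[0.34, -0.33, 0.13], [0.91, -0.87, 0.35], [0.45, -0.43, 0.17]] + [[-0.00, -0.0, 0.0], [0.00, 0.00, -0.0], [0.00, 0.00, -0.0]]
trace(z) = -1.45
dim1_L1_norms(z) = [1.78, 2.79, 2.92]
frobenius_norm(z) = 2.95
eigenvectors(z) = [[0.70+0.00j, -0.07+0.34j, -0.07-0.34j], [0.54+0.00j, 0.73+0.00j, (0.73-0j)], [(-0.47+0j), (-0.21+0.55j), -0.21-0.55j]]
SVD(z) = [[0.42, 0.32, -0.85], [-0.52, 0.85, 0.07], [0.74, 0.42, 0.52]] @ diag([2.5204983957561833, 1.5390836996228052, 0.003033569825115825]) @ [[-0.17, -0.51, -0.84],[0.7, -0.67, 0.26],[0.70, 0.54, -0.47]]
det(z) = -0.01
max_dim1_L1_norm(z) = 2.92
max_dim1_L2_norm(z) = 1.98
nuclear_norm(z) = 4.06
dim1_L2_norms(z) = [1.16, 1.86, 1.98]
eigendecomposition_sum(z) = [[(-0+0j),0.00-0.00j,-0j], [-0.00+0.00j,-0j,-0j], [-0j,-0.00+0.00j,(-0+0j)]] + [[(0.08+0.29j), -0.44-0.14j, (-0.38+0.27j)], [(0.57-0.3j), (-0.1+0.97j), (0.72+0.67j)], [(0.06+0.51j), -0.69-0.35j, -0.70+0.35j]] + [[0.08-0.29j, -0.44+0.14j, (-0.38-0.27j)], [0.57+0.30j, -0.10-0.97j, 0.72-0.67j], [0.06-0.51j, -0.69+0.35j, -0.70-0.35j]]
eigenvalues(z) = [(-0+0j), (-0.72+1.61j), (-0.72-1.61j)]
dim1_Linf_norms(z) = [0.87, 1.45, 1.41]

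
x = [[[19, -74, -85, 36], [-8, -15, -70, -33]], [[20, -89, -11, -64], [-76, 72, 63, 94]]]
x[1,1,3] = 94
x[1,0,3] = -64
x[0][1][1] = -15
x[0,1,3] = -33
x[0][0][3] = 36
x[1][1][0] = -76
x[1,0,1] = -89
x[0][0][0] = 19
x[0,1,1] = -15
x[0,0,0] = 19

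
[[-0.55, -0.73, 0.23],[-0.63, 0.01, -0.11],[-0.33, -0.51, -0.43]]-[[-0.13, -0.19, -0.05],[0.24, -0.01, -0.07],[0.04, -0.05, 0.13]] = [[-0.42, -0.54, 0.28], [-0.87, 0.02, -0.04], [-0.37, -0.46, -0.56]]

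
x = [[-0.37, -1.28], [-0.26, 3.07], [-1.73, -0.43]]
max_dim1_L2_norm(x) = 3.08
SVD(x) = [[0.39,0.17],  [-0.91,0.24],  [0.15,0.96]] @ diag([3.357078934773208, 1.7820272236141559]) @ [[-0.05, -1.00], [-1.0, 0.05]]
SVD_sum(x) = [[-0.07, -1.3], [0.16, 3.05], [-0.03, -0.52]] + [[-0.30, 0.02], [-0.42, 0.02], [-1.7, 0.09]]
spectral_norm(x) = 3.36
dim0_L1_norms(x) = [2.36, 4.78]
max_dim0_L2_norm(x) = 3.35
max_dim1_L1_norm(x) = 3.33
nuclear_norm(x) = 5.14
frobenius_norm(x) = 3.80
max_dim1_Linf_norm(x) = 3.07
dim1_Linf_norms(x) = [1.28, 3.07, 1.73]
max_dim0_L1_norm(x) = 4.78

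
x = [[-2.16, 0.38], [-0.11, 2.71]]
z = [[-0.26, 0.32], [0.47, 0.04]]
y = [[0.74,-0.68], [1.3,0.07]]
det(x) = -5.81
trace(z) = -0.22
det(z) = -0.16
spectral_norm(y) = 1.53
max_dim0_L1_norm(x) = 3.09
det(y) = 0.94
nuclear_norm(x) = 4.88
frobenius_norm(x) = 3.49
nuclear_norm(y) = 2.14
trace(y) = 0.81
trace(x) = 0.55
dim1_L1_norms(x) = [2.54, 2.82]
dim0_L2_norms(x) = [2.16, 2.74]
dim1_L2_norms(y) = [1.0, 1.3]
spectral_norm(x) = 2.81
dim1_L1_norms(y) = [1.42, 1.37]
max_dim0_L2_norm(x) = 2.74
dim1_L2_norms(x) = [2.19, 2.71]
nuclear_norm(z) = 0.85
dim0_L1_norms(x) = [2.27, 3.09]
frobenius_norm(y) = 1.64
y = x @ z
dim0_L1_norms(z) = [0.73, 0.36]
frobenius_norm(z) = 0.63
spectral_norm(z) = 0.56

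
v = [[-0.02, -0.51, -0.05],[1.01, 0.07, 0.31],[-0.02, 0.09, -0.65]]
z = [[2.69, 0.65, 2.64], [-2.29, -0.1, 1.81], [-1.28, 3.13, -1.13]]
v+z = [[2.67, 0.14, 2.59], [-1.28, -0.03, 2.12], [-1.30, 3.22, -1.78]]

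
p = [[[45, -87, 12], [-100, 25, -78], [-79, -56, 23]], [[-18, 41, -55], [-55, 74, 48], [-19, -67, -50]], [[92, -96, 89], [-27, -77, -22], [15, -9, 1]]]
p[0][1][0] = -100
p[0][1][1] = 25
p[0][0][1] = -87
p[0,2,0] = -79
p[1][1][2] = 48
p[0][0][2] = 12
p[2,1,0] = -27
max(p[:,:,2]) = 89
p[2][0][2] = 89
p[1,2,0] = -19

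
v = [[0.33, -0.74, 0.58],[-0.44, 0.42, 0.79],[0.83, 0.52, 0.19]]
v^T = [[0.33, -0.44, 0.83], [-0.74, 0.42, 0.52], [0.58, 0.79, 0.19]]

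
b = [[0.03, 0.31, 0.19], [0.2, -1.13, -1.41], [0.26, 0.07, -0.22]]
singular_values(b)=[1.86, 0.34, 0.05]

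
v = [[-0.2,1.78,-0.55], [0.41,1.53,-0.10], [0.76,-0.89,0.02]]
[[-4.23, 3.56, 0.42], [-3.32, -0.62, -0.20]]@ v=[[2.62, -2.46, 1.98], [0.26, -6.68, 1.88]]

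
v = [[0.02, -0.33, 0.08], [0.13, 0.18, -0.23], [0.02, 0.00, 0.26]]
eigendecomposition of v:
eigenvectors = [[-0.84+0.00j, (-0.84-0j), 0.70+0.00j], [0.18+0.51j, (0.18-0.51j), -0.42+0.00j], [0.04+0.05j, 0.04-0.05j, (0.58+0j)]]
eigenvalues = [(0.09+0.2j), (0.09-0.2j), (0.28+0j)]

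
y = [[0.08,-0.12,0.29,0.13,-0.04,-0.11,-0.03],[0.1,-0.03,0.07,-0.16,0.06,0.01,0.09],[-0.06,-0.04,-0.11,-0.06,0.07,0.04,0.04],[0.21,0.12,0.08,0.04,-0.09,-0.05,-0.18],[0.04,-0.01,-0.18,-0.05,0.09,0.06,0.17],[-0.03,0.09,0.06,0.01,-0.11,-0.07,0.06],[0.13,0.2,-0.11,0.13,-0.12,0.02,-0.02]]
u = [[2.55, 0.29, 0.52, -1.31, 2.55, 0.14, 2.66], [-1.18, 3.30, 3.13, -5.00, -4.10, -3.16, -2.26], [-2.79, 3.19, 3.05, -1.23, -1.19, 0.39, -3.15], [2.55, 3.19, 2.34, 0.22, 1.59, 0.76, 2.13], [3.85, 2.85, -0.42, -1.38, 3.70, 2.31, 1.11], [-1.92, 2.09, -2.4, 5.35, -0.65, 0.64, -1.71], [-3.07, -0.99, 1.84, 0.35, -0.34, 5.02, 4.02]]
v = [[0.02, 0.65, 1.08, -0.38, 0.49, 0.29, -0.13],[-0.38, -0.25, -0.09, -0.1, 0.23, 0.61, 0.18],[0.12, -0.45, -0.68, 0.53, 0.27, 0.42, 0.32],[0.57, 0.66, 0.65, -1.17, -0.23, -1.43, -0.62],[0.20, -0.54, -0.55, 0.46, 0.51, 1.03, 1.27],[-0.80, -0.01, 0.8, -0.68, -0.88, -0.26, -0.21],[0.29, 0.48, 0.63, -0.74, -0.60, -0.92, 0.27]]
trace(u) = 17.48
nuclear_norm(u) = 39.86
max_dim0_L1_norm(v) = 4.96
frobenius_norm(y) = 0.73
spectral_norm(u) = 10.98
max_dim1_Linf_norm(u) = 5.35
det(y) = 0.00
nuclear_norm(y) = 1.54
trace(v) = -1.56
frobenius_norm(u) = 17.84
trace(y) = -0.02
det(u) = -21286.10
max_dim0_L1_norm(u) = 17.91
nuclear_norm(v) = 8.13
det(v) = -0.00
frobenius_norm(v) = 4.25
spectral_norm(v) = 3.53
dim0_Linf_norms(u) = [3.85, 3.3, 3.13, 5.35, 4.1, 5.02, 4.02]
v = y @ u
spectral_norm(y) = 0.51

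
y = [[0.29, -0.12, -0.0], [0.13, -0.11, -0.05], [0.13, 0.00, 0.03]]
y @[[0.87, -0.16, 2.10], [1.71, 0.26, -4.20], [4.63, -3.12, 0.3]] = [[0.05,-0.08,1.11], [-0.31,0.11,0.72], [0.25,-0.11,0.28]]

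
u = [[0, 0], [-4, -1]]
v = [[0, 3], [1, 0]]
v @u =[[-12, -3], [0, 0]]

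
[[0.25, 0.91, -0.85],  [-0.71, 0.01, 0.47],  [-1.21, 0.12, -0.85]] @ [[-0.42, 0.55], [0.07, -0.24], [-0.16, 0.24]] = [[0.09, -0.28], [0.22, -0.28], [0.65, -0.9]]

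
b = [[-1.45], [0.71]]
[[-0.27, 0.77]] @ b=[[0.94]]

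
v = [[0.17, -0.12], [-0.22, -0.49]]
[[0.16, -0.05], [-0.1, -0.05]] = v@[[0.84, -0.17], [-0.17, 0.17]]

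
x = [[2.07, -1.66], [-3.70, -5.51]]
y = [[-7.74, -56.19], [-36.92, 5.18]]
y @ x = [[191.88, 322.46], [-95.59, 32.75]]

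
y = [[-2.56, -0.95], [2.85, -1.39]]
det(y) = 6.27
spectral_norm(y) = 3.86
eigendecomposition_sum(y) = [[-1.28+0.39j, (-0.48-0.61j)], [(1.43+1.83j), (-0.7+1.14j)]] + [[-1.28-0.39j, (-0.48+0.61j)], [(1.43-1.83j), -0.70-1.14j]]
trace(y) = -3.95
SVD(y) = [[-0.63, 0.78], [0.78, 0.63]] @ diag([3.8562243946748924, 1.6248795087372658]) @ [[0.99, -0.13], [-0.13, -0.99]]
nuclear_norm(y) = 5.48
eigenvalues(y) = [(-1.98+1.54j), (-1.98-1.54j)]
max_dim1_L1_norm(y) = 4.24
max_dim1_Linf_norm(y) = 2.85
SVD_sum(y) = [[-2.4, 0.31], [2.98, -0.38]] + [[-0.16,-1.26], [-0.13,-1.01]]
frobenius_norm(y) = 4.18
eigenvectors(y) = [[0.18-0.47j, 0.18+0.47j], [(-0.87+0j), -0.87-0.00j]]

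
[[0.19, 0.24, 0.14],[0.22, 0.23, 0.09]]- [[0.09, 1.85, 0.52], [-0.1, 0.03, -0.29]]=[[0.10, -1.61, -0.38], [0.32, 0.2, 0.38]]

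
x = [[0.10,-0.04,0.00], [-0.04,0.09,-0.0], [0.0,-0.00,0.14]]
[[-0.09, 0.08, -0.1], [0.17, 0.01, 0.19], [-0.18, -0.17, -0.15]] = x @[[-0.17, 1.00, -0.25], [1.83, 0.56, 1.96], [-1.26, -1.23, -1.06]]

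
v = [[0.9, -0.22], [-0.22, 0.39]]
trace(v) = 1.29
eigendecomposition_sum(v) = [[0.86, -0.32], [-0.32, 0.12]] + [[0.04, 0.1],[0.1, 0.27]]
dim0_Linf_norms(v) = [0.9, 0.39]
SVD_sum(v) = [[0.86,  -0.32], [-0.32,  0.12]] + [[0.04, 0.10], [0.10, 0.27]]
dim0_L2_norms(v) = [0.93, 0.45]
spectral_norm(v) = 0.98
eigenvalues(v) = [0.98, 0.31]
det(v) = 0.30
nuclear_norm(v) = 1.29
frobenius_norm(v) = 1.03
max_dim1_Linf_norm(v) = 0.9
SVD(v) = [[-0.94, 0.35], [0.35, 0.94]] @ diag([0.9817862823809782, 0.30821371761902183]) @ [[-0.94,  0.35], [0.35,  0.94]]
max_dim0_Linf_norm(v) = 0.9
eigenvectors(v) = [[0.94,  0.35], [-0.35,  0.94]]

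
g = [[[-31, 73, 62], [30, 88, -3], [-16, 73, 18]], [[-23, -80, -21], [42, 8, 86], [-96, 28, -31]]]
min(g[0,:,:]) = -31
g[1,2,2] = -31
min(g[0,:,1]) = 73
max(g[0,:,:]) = 88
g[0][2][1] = 73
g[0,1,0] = 30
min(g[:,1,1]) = 8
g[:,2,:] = [[-16, 73, 18], [-96, 28, -31]]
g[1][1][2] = 86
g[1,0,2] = -21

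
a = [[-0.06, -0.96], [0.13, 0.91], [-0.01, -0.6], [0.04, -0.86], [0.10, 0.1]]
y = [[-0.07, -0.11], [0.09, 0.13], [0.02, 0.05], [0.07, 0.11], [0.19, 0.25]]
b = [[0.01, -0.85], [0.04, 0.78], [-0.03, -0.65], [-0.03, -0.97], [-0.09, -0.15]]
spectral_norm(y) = 0.40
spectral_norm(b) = 1.65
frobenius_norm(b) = 1.65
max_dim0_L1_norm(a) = 3.43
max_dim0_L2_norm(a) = 1.69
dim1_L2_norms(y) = [0.13, 0.16, 0.05, 0.13, 0.31]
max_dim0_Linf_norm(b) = 0.97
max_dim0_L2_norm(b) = 1.65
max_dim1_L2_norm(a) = 0.96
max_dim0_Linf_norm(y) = 0.25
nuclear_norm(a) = 1.85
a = b + y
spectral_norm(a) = 1.69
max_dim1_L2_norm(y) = 0.31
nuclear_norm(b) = 1.74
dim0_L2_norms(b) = [0.11, 1.65]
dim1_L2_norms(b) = [0.85, 0.78, 0.65, 0.97, 0.17]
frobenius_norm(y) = 0.40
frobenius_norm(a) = 1.70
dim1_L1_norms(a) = [1.02, 1.04, 0.61, 0.9, 0.2]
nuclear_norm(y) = 0.42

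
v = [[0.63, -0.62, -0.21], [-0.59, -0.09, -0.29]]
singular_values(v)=[0.98, 0.56]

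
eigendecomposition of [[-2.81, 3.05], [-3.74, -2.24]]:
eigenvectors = [[(-0.06+0.67j), -0.06-0.67j],[(-0.74+0j), -0.74-0.00j]]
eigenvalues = [(-2.53+3.37j), (-2.53-3.37j)]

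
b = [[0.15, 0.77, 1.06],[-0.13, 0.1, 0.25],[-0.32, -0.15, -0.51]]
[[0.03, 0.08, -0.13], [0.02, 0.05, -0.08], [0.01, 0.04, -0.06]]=b @ [[-0.09,-0.22,0.35], [0.03,0.09,-0.14], [0.02,0.04,-0.07]]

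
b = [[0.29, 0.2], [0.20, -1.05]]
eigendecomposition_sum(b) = [[0.31, 0.05], [0.05, 0.01]] + [[-0.02, 0.15], [0.15, -1.06]]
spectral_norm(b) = 1.08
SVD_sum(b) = [[-0.02,0.15], [0.15,-1.06]] + [[0.31, 0.05], [0.05, 0.01]]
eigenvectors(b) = [[0.99, -0.14], [0.14, 0.99]]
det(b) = -0.34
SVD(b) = [[-0.14,0.99], [0.99,0.14]] @ diag([1.0792138442565335, 0.31921384425653354]) @ [[0.14, -0.99],[0.99, 0.14]]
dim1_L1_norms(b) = [0.49, 1.25]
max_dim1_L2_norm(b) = 1.07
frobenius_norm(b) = 1.13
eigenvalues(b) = [0.32, -1.08]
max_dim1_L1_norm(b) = 1.25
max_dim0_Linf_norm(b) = 1.05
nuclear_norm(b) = 1.40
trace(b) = -0.76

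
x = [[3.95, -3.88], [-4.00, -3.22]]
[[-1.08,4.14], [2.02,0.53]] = x@ [[-0.4, 0.4],[-0.13, -0.66]]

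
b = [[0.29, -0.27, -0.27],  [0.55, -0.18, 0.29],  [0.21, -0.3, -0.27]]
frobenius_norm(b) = 0.93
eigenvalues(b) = [(0.08+0j), (-0.12+0.46j), (-0.12-0.46j)]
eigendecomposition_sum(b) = [[(0.05-0j), -0.00+0.00j, (-0.04+0j)],[0.07-0.00j, -0.01+0.00j, -0.06+0.00j],[(-0.03+0j), -0j, 0.03-0.00j]] + [[0.12+0.10j, -0.13-0.02j, (-0.11+0.12j)], [(0.24-0.19j), -0.09+0.24j, (0.18+0.25j)], [0.12+0.14j, -0.15-0.05j, -0.15+0.12j]] + [[0.12-0.10j, -0.13+0.02j, (-0.11-0.12j)], [0.24+0.19j, (-0.09-0.24j), (0.18-0.25j)], [0.12-0.14j, -0.15+0.05j, (-0.15-0.12j)]]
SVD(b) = [[-0.54,0.46,-0.7], [-0.69,-0.72,0.06], [-0.48,0.52,0.71]] @ diag([0.7640863408744721, 0.5198192100942796, 0.043128326028483516]) @ [[-0.83, 0.54, 0.1], [-0.29, -0.29, -0.91], [-0.47, -0.79, 0.40]]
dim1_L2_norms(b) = [0.48, 0.65, 0.45]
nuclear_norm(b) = 1.33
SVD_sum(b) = [[0.35,-0.22,-0.04], [0.44,-0.29,-0.05], [0.30,-0.20,-0.04]] + [[-0.07,  -0.07,  -0.22], [0.11,  0.11,  0.34], [-0.08,  -0.08,  -0.25]] + [[0.01,0.02,-0.01], [-0.0,-0.0,0.0], [-0.01,-0.02,0.01]]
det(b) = 0.02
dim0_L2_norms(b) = [0.66, 0.44, 0.48]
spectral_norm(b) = 0.76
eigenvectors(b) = [[(0.54+0j),  -0.08-0.40j,  -0.08+0.40j],[0.77+0.00j,  -0.78+0.00j,  -0.78-0.00j],[(-0.34+0j),  -0.02-0.48j,  (-0.02+0.48j)]]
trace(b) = -0.16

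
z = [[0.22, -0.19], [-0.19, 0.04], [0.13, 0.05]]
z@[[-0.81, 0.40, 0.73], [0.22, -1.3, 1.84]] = [[-0.22,0.34,-0.19], [0.16,-0.13,-0.07], [-0.09,-0.01,0.19]]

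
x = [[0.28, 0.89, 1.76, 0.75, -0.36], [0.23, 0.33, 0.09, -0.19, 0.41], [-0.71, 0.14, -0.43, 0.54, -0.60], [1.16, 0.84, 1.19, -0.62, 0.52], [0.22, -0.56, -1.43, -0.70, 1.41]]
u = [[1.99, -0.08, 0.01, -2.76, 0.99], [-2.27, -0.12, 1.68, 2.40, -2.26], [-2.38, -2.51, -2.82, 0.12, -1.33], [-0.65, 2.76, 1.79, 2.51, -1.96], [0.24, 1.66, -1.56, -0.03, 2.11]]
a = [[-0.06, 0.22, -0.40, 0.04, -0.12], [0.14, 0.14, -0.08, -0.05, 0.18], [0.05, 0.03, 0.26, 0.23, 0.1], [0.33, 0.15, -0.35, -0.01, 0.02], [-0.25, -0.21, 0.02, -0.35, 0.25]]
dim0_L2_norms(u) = [3.91, 4.09, 4.05, 4.44, 4.02]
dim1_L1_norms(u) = [5.83, 8.73, 9.16, 9.67, 5.6]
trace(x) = 0.97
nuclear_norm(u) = 16.73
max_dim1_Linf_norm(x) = 1.76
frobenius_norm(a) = 0.99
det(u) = -62.30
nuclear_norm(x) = 6.46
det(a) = -0.00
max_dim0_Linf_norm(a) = 0.4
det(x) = 0.11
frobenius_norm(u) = 9.18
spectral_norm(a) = 0.72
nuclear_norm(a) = 1.89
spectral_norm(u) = 6.76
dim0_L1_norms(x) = [2.6, 2.76, 4.9, 2.8, 3.3]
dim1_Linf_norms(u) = [2.76, 2.4, 2.82, 2.76, 2.11]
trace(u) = 3.67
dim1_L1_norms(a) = [0.84, 0.59, 0.67, 0.86, 1.08]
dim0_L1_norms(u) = [7.53, 7.13, 7.86, 7.82, 8.65]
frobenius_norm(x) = 3.92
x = a @ u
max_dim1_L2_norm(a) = 0.54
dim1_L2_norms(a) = [0.48, 0.28, 0.37, 0.5, 0.54]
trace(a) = 0.58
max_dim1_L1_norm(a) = 1.08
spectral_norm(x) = 3.12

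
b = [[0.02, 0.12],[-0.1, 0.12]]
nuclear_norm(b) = 0.26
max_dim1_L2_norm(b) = 0.16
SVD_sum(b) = [[-0.04, 0.09], [-0.06, 0.14]] + [[0.06,0.03], [-0.04,-0.02]]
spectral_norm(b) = 0.18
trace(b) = 0.14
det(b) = 0.01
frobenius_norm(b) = 0.20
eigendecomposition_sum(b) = [[0.01+0.07j, (0.06-0.04j)], [(-0.05+0.04j), 0.06+0.03j]] + [[(0.01-0.07j), 0.06+0.04j], [(-0.05-0.04j), 0.06-0.03j]]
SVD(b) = [[0.57, 0.82], [0.82, -0.57]] @ diag([0.1813742432399808, 0.07939385296812514]) @ [[-0.39, 0.92], [0.92, 0.39]]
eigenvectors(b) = [[0.74+0.00j, (0.74-0j)], [0.31+0.60j, 0.31-0.60j]]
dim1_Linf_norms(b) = [0.12, 0.12]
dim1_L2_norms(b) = [0.12, 0.16]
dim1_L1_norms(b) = [0.14, 0.22]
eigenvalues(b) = [(0.07+0.1j), (0.07-0.1j)]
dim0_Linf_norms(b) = [0.1, 0.12]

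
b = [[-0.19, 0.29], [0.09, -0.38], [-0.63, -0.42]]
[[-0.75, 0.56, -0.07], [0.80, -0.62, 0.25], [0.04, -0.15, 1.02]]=b@[[1.16, -0.73, -1.02],[-1.84, 1.45, -0.91]]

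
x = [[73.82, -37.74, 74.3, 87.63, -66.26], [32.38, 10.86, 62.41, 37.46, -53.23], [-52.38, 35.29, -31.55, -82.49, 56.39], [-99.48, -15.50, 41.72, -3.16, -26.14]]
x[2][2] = -31.55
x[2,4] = 56.39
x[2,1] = 35.29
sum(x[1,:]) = 89.88000000000002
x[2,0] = -52.38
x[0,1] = -37.74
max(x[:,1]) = 35.29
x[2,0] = -52.38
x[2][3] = -82.49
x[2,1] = 35.29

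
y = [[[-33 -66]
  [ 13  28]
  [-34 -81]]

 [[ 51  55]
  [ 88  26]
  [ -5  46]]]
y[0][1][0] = 13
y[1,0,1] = 55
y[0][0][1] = -66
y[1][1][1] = 26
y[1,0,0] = 51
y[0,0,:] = [-33, -66]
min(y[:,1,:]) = 13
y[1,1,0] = 88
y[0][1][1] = 28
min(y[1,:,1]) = 26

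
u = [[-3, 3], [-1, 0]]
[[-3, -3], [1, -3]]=u @ [[-1, 3], [-2, 2]]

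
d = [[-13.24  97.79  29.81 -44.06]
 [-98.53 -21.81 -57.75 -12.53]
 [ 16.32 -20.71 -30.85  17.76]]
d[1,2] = -57.75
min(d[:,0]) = -98.53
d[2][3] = 17.76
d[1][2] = -57.75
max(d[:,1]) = 97.79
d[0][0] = -13.24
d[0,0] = -13.24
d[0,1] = 97.79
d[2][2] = -30.85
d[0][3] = -44.06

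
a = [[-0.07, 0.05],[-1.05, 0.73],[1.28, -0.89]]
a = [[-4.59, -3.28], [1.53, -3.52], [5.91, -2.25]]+[[4.52, 3.33], [-2.58, 4.25], [-4.63, 1.36]]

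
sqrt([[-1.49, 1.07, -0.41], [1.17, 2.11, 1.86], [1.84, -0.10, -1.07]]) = [[0.14, 0.45, -0.78], [-0.12, 1.57, 0.74], [1.87, -0.39, 0.82]]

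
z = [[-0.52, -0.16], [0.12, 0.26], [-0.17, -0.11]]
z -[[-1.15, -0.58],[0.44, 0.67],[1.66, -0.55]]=[[0.63, 0.42], [-0.32, -0.41], [-1.83, 0.44]]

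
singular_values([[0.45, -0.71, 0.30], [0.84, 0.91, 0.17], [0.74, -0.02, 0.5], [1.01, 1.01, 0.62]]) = [2.09, 1.09, 0.23]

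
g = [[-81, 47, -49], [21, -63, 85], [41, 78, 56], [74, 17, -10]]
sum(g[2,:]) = 175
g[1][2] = 85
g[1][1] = -63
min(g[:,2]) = -49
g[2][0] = 41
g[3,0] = 74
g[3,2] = -10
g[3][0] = 74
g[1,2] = 85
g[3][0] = 74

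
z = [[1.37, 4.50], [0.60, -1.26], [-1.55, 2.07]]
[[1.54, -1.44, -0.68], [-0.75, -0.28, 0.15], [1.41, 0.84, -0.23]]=z@ [[-0.32, -0.69, -0.04],  [0.44, -0.11, -0.14]]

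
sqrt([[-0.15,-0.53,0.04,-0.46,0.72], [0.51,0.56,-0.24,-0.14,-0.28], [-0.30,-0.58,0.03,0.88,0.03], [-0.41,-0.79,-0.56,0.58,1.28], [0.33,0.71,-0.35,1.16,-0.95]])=[[0.51+0.11j, (-0.35+0.34j), (-0.08+0.04j), (-0.16+0.33j), (0.31-0.58j)], [1.33-0.05j, (-0.11-0.15j), (-0.72-0.02j), -0.29-0.15j, (0.8+0.26j)], [(1.24-0.05j), (-1.58-0.15j), -0.32-0.02j, 0.19-0.14j, 1.26+0.25j], [(0.34+0.1j), -0.81+0.32j, -0.61+0.03j, 0.81+0.31j, (0.96-0.54j)], [1.15-0.19j, -0.69-0.60j, -0.80-0.06j, (0.27-0.59j), (1.15+1.03j)]]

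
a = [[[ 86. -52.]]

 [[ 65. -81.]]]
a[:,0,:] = [[86.0, -52.0], [65.0, -81.0]]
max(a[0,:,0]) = 86.0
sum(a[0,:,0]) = 86.0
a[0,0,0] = 86.0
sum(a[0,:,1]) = -52.0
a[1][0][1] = -81.0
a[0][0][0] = 86.0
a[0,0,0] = 86.0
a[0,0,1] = -52.0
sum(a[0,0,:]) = 34.0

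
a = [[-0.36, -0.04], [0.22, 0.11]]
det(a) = -0.031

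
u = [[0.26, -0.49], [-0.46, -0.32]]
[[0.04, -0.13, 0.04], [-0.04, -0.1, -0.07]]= u @ [[0.11, 0.02, 0.15], [-0.03, 0.27, -0.01]]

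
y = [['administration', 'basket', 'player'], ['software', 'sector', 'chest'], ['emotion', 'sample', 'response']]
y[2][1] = 'sample'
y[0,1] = 'basket'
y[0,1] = 'basket'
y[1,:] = ['software', 'sector', 'chest']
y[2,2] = 'response'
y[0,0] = 'administration'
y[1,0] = 'software'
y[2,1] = 'sample'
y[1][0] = 'software'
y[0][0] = 'administration'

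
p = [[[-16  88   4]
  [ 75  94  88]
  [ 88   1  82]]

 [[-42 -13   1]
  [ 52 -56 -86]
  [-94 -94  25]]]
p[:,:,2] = [[4, 88, 82], [1, -86, 25]]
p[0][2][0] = 88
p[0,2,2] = 82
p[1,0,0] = -42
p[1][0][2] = 1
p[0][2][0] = 88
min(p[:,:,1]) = -94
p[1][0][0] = -42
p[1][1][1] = -56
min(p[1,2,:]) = -94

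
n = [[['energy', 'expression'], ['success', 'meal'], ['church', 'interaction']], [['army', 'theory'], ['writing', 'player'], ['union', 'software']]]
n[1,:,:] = [['army', 'theory'], ['writing', 'player'], ['union', 'software']]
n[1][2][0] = 'union'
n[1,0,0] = 'army'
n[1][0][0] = 'army'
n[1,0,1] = 'theory'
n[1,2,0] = 'union'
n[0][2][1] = 'interaction'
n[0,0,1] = 'expression'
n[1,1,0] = 'writing'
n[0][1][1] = 'meal'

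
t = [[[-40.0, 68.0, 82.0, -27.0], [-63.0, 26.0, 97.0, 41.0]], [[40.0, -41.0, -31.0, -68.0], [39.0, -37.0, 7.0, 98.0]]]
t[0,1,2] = 97.0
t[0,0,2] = 82.0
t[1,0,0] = 40.0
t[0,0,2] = 82.0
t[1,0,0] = 40.0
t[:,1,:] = [[-63.0, 26.0, 97.0, 41.0], [39.0, -37.0, 7.0, 98.0]]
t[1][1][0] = 39.0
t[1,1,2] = 7.0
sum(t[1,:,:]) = 7.0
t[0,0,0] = -40.0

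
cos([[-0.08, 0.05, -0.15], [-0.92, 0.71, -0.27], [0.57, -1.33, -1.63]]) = [[1.06, -0.10, -0.09], [0.35, 0.63, -0.15], [-0.13, -0.45, -0.12]]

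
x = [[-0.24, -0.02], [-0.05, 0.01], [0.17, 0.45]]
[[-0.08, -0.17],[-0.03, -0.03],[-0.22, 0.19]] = x @ [[0.39,0.70], [-0.63,0.16]]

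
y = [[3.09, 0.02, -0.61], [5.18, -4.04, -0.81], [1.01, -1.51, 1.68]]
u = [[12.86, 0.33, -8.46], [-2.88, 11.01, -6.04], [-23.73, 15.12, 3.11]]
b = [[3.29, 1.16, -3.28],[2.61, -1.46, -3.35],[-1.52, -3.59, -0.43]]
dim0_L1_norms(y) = [9.28, 5.57, 3.1]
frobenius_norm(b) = 7.65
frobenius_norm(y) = 7.74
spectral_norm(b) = 6.33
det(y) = -22.66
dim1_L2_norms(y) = [3.15, 6.62, 2.47]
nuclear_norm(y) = 10.93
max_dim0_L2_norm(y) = 6.12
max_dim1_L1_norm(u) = 41.96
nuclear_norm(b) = 10.89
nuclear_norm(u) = 46.41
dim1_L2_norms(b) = [4.79, 4.49, 3.92]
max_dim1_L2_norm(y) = 6.62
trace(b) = 1.40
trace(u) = 26.98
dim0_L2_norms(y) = [6.12, 4.31, 1.96]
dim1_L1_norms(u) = [21.65, 19.93, 41.96]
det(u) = -176.89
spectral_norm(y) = 7.25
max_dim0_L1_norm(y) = 9.28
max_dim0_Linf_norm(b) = 3.59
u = b @ y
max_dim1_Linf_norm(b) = 3.59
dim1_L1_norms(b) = [7.73, 7.42, 5.54]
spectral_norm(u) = 31.54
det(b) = 7.72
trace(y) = 0.73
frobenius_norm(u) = 34.71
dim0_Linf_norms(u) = [23.73, 15.12, 8.46]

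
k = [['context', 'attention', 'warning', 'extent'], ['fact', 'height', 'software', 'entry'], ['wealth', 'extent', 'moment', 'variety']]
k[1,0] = 'fact'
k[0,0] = 'context'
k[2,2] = 'moment'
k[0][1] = 'attention'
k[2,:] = ['wealth', 'extent', 'moment', 'variety']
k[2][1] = 'extent'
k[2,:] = ['wealth', 'extent', 'moment', 'variety']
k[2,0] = 'wealth'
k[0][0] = 'context'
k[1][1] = 'height'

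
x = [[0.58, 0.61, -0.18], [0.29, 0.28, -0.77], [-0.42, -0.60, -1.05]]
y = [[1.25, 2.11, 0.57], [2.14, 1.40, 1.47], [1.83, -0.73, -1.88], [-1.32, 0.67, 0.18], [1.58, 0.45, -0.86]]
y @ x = [[1.1, 1.01, -2.45], [1.03, 0.82, -3.01], [1.64, 2.04, 2.21], [-0.65, -0.73, -0.47], [1.41, 1.61, 0.27]]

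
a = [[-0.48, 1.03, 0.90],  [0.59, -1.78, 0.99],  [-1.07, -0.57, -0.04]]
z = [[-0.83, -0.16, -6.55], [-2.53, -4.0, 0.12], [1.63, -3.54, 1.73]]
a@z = [[-0.74, -7.23, 4.82], [5.63, 3.52, -2.37], [2.26, 2.59, 6.87]]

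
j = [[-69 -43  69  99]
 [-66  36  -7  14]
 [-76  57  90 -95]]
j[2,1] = 57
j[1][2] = -7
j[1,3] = 14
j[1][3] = 14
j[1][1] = 36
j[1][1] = 36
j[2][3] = -95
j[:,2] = [69, -7, 90]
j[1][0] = -66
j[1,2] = -7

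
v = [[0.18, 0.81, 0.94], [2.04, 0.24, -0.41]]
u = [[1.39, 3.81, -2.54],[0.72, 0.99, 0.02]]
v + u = [[1.57, 4.62, -1.60],[2.76, 1.23, -0.39]]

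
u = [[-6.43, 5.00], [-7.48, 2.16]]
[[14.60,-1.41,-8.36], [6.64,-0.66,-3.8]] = u @ [[-0.07, 0.01, 0.04], [2.83, -0.27, -1.62]]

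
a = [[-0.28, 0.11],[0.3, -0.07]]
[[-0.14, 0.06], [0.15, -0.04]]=a @ [[0.48, -0.03], [-0.03, 0.47]]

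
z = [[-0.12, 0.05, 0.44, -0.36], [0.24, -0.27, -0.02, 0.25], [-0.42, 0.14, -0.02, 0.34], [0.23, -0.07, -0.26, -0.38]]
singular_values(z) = [0.73, 0.65, 0.39, 0.08]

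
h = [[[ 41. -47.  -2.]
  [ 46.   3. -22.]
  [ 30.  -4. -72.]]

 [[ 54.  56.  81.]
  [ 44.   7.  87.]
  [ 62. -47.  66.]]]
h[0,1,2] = -22.0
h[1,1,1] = 7.0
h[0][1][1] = 3.0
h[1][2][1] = -47.0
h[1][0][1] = 56.0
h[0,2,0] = 30.0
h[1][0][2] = 81.0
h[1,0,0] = 54.0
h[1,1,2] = 87.0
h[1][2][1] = -47.0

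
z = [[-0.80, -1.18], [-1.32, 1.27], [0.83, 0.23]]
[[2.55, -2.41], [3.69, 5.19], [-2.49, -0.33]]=z @ [[-2.95, -1.19], [-0.16, 2.85]]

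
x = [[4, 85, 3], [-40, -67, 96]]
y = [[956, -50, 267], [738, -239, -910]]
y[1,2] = -910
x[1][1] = -67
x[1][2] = 96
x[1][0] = -40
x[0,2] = 3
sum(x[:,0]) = -36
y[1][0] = 738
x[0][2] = 3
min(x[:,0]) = -40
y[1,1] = -239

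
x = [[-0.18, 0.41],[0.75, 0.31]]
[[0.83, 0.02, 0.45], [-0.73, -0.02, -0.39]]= x @ [[-1.53, -0.04, -0.82], [1.36, 0.04, 0.73]]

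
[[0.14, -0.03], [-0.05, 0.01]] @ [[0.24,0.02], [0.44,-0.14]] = [[0.02,0.01], [-0.01,-0.0]]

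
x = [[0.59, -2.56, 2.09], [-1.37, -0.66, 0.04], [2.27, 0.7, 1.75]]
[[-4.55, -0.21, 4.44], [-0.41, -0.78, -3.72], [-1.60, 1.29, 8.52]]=x @ [[-0.15, 0.46, 2.78], [0.87, 0.23, -0.05], [-1.07, 0.05, 1.28]]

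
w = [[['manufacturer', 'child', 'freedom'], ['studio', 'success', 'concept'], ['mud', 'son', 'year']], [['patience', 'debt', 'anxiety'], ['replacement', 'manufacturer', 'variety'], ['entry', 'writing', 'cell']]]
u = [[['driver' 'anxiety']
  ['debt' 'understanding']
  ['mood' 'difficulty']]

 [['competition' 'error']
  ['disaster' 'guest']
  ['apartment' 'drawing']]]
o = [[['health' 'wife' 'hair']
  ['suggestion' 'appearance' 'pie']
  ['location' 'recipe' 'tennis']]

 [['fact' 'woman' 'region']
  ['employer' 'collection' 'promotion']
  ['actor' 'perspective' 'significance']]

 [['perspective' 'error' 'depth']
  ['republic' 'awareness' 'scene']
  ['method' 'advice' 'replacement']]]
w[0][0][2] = 'freedom'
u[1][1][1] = 'guest'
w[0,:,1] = ['child', 'success', 'son']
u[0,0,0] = 'driver'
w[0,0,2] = 'freedom'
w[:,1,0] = ['studio', 'replacement']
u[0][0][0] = 'driver'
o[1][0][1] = 'woman'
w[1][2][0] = 'entry'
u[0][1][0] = 'debt'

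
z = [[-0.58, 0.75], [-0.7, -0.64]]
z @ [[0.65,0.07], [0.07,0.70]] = [[-0.32, 0.48], [-0.50, -0.50]]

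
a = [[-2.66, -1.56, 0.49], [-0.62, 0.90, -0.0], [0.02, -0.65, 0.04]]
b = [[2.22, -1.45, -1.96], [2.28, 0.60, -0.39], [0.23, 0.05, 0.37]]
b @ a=[[-5.05, -3.49, 1.01],[-6.44, -2.76, 1.10],[-0.64, -0.55, 0.13]]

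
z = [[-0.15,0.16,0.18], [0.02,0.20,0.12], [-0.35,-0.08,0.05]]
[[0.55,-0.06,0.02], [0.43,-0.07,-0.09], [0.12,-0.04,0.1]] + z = [[0.4, 0.10, 0.2], [0.45, 0.13, 0.03], [-0.23, -0.12, 0.15]]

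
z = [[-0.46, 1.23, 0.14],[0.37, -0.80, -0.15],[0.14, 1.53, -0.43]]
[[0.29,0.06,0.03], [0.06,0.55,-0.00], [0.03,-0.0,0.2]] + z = [[-0.17, 1.29, 0.17],[0.43, -0.25, -0.15],[0.17, 1.53, -0.23]]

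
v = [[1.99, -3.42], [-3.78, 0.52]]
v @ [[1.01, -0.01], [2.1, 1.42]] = [[-5.17, -4.88], [-2.73, 0.78]]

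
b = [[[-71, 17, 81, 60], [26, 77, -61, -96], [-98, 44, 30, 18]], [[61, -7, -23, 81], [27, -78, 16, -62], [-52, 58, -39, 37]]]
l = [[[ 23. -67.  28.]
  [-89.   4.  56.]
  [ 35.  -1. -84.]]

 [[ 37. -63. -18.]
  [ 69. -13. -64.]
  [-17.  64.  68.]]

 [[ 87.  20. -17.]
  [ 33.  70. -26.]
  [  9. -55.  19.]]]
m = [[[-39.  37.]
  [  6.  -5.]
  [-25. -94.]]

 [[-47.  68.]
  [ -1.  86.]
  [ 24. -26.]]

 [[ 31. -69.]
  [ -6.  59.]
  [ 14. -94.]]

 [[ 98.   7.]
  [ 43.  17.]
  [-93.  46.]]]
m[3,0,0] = 98.0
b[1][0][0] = 61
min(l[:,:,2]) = -84.0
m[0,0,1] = 37.0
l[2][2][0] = 9.0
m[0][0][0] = -39.0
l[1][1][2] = -64.0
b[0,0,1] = 17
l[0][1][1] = 4.0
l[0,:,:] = [[23.0, -67.0, 28.0], [-89.0, 4.0, 56.0], [35.0, -1.0, -84.0]]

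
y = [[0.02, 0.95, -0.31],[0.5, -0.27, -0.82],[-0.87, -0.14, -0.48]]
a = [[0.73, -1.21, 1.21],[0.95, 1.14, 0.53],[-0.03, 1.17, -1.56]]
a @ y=[[-1.64, 0.85, 0.19],  [0.13, 0.52, -1.48],  [1.94, -0.13, -0.20]]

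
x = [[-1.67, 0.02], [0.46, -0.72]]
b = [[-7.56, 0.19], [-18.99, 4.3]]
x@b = [[12.25, -0.23], [10.20, -3.01]]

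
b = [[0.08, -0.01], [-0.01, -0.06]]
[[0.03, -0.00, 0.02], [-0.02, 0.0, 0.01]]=b @ [[0.45, -0.03, 0.26], [0.34, -0.04, -0.29]]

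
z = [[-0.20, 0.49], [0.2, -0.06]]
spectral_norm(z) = 0.55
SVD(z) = [[0.96,-0.26], [-0.26,-0.96]] @ diag([0.546773249223143, 0.15728640734013422]) @ [[-0.45, 0.89], [-0.89, -0.45]]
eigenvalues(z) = [-0.45, 0.19]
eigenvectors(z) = [[-0.89, -0.78], [0.46, -0.62]]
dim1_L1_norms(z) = [0.69, 0.26]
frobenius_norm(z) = 0.57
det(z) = -0.09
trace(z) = -0.26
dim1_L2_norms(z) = [0.53, 0.21]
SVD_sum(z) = [[-0.24, 0.47], [0.06, -0.13]] + [[0.04, 0.02], [0.14, 0.07]]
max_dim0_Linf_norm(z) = 0.49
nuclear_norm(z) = 0.70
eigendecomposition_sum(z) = [[-0.27, 0.34], [0.14, -0.18]] + [[0.07, 0.15], [0.06, 0.12]]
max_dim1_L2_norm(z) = 0.53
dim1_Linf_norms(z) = [0.49, 0.2]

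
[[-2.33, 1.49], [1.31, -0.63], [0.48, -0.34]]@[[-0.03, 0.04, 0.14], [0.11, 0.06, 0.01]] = [[0.23, -0.00, -0.31], [-0.11, 0.01, 0.18], [-0.05, -0.00, 0.06]]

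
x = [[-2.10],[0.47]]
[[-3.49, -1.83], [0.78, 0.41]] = x @ [[1.66, 0.87]]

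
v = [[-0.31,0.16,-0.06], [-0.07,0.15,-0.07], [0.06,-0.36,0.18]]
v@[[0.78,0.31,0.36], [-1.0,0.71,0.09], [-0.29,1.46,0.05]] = [[-0.38, -0.07, -0.10], [-0.18, -0.02, -0.02], [0.35, 0.03, -0.00]]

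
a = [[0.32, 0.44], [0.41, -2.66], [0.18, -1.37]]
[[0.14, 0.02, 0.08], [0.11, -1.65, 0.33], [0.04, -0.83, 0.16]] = a @ [[0.40, -0.64, 0.36], [0.02, 0.52, -0.07]]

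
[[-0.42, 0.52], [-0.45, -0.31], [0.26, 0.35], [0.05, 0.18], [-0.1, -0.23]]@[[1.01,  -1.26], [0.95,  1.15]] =[[0.07, 1.13], [-0.75, 0.21], [0.60, 0.07], [0.22, 0.14], [-0.32, -0.14]]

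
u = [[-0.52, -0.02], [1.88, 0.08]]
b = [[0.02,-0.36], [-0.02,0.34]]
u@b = [[-0.01, 0.18], [0.04, -0.65]]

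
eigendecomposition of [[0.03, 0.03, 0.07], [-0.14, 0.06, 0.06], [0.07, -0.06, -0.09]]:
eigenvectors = [[0.17, -0.17, -0.3], [-0.88, -0.88, -0.68], [0.44, 0.44, 0.67]]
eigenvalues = [0.06, 0.0, -0.06]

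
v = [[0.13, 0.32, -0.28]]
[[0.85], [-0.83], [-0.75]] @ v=[[0.11, 0.27, -0.24], [-0.11, -0.27, 0.23], [-0.10, -0.24, 0.21]]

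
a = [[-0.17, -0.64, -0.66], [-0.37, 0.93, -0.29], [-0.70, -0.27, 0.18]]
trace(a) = 0.94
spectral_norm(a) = 1.17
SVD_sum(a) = [[0.03, -0.7, -0.09], [-0.04, 0.90, 0.11], [0.01, -0.21, -0.03]] + [[-0.40, 0.01, -0.23],  [-0.42, 0.01, -0.24],  [-0.44, 0.01, -0.26]] + [[0.2,0.05,-0.34], [0.09,0.02,-0.16], [-0.27,-0.07,0.46]]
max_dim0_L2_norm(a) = 1.16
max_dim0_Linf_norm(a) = 0.93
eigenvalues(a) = [-0.87, 0.71, 1.1]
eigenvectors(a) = [[0.77, 0.61, 0.50], [0.25, -0.02, -0.86], [0.58, -0.79, -0.13]]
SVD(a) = [[-0.61, -0.55, -0.57], [0.78, -0.57, -0.27], [-0.18, -0.61, 0.77]] @ diag([1.1672456317989486, 0.8429853729736365, 0.694415794750358]) @ [[-0.05,0.99,0.12], [0.87,-0.02,0.50], [-0.50,-0.13,0.86]]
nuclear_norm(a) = 2.70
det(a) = -0.68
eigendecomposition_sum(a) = [[-0.51, -0.24, -0.38],[-0.17, -0.08, -0.13],[-0.38, -0.18, -0.29]] + [[0.22, 0.19, -0.38], [-0.01, -0.01, 0.01], [-0.29, -0.24, 0.49]] + [[0.11, -0.59, 0.1], [-0.2, 1.01, -0.18], [-0.03, 0.15, -0.03]]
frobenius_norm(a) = 1.60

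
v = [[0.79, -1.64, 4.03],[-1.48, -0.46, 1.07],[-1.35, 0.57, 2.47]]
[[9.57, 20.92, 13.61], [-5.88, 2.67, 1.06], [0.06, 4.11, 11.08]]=v @[[4.95, 1.76, 1.46],[2.08, -3.48, 3.44],[2.25, 3.43, 4.49]]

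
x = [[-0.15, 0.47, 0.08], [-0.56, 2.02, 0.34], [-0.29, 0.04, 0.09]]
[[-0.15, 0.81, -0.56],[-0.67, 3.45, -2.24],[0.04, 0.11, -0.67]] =x @ [[-0.06, -0.56, 1.87],[-0.43, 1.78, -0.38],[0.49, -1.34, -1.24]]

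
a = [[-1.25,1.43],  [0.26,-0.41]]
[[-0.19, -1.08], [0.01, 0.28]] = a@ [[0.51, 0.26], [0.31, -0.53]]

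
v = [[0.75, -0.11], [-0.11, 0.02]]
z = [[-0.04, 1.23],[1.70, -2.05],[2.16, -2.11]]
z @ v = [[-0.17, 0.03], [1.50, -0.23], [1.85, -0.28]]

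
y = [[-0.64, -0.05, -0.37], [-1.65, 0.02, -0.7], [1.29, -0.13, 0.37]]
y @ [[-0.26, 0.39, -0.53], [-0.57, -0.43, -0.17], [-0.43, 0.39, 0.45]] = [[0.35, -0.37, 0.18], [0.72, -0.93, 0.56], [-0.42, 0.70, -0.5]]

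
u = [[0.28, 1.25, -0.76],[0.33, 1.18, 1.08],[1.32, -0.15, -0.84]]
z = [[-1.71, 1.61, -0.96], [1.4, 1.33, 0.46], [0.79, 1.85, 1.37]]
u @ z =[[0.67, 0.71, -0.74], [1.94, 4.1, 1.71], [-3.13, 0.37, -2.49]]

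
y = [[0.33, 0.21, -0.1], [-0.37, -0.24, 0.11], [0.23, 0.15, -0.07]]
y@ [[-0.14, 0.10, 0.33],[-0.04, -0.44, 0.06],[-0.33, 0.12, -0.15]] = [[-0.02, -0.07, 0.14], [0.03, 0.08, -0.15], [-0.02, -0.05, 0.10]]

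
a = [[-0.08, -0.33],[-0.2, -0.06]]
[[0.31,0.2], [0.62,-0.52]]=a@[[-3.04,3.02], [-0.2,-1.33]]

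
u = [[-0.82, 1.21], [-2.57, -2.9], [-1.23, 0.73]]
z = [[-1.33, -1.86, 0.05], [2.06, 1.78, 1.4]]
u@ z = [[3.58,  3.68,  1.65],[-2.56,  -0.38,  -4.19],[3.14,  3.59,  0.96]]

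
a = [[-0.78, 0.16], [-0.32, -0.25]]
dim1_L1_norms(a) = [0.94, 0.57]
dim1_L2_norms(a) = [0.8, 0.41]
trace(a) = -1.03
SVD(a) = [[-0.93, -0.36], [-0.36, 0.93]] @ diag([0.8449891197830298, 0.29136469835637346]) @ [[1.0, -0.07], [-0.07, -1.0]]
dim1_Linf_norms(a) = [0.78, 0.32]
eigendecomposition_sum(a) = [[-0.95, 0.38], [-0.76, 0.3]] + [[0.17, -0.22], [0.44, -0.55]]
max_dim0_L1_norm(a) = 1.1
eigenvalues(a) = [-0.65, -0.38]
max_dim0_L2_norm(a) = 0.84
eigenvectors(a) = [[-0.78, -0.37],[-0.62, -0.93]]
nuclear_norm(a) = 1.14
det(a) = 0.25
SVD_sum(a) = [[-0.79, 0.06], [-0.3, 0.02]] + [[0.01,0.10], [-0.02,-0.27]]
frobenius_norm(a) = 0.89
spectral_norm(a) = 0.84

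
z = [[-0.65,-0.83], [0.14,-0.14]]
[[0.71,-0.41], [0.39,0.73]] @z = [[-0.52, -0.53],  [-0.15, -0.43]]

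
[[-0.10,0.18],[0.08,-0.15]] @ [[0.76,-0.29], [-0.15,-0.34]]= [[-0.10,  -0.03], [0.08,  0.03]]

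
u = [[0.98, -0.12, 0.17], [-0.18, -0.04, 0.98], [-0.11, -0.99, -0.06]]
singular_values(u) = [1.0, 1.0, 1.0]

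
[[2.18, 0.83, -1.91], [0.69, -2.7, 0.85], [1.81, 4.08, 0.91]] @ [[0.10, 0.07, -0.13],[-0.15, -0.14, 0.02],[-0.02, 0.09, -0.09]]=[[0.13, -0.14, -0.09], [0.46, 0.5, -0.22], [-0.45, -0.36, -0.24]]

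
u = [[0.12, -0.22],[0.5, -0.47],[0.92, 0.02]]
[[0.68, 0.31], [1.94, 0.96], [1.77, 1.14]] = u @ [[1.97, 1.25], [-2.03, -0.72]]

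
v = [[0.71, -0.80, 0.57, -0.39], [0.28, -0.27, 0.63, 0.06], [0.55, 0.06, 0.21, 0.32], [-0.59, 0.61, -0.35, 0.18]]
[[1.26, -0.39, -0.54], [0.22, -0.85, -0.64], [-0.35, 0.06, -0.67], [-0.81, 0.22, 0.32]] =v @ [[0.16, 1.00, -0.87],[-0.76, 0.74, -1.07],[0.08, -1.40, -1.12],[-1.27, -0.74, 0.35]]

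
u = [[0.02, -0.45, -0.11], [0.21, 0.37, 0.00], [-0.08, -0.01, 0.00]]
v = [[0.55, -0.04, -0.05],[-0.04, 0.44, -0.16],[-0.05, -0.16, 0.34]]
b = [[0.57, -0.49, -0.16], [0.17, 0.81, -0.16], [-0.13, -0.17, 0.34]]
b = v + u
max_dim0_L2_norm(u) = 0.58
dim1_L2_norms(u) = [0.46, 0.43, 0.08]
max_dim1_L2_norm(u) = 0.46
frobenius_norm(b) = 1.21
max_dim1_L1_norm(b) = 1.22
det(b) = 0.15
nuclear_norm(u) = 0.83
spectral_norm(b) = 0.98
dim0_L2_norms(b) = [0.61, 0.96, 0.41]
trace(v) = 1.33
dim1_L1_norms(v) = [0.64, 0.64, 0.55]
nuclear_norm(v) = 1.33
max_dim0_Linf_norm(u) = 0.45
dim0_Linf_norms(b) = [0.57, 0.81, 0.34]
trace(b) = 1.72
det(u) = -0.00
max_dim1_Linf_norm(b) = 0.81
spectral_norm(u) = 0.60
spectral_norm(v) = 0.56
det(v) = 0.07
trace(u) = 0.39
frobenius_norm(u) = 0.63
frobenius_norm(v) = 0.82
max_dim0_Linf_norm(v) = 0.55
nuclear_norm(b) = 1.88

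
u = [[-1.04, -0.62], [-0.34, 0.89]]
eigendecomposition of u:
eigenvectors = [[-0.99, 0.29],  [-0.16, -0.96]]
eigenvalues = [-1.14, 0.99]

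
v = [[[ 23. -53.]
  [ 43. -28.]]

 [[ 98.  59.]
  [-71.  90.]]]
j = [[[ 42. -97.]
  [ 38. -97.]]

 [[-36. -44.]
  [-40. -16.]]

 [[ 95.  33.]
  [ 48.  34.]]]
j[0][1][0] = 38.0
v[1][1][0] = -71.0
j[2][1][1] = 34.0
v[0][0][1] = -53.0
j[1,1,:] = [-40.0, -16.0]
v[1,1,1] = 90.0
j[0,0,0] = 42.0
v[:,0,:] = [[23.0, -53.0], [98.0, 59.0]]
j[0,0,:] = [42.0, -97.0]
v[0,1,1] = -28.0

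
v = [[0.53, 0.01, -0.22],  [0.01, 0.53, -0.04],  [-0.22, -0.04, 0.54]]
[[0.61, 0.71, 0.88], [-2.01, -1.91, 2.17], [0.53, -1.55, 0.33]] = v@[[1.83, 0.12, 2.37], [-3.71, -3.85, 4.19], [1.46, -3.11, 1.89]]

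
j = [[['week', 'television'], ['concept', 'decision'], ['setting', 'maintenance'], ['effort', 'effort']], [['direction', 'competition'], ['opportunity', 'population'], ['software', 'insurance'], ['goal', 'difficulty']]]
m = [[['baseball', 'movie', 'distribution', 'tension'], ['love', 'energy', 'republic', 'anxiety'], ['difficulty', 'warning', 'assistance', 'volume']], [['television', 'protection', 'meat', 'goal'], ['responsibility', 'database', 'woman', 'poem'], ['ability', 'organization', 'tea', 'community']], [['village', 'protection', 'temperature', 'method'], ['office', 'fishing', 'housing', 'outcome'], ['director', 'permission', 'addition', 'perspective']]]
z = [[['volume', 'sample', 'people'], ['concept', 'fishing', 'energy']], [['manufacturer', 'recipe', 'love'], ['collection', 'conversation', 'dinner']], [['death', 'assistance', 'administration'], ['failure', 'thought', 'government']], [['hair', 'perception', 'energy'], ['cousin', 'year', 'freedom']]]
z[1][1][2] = 'dinner'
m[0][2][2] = 'assistance'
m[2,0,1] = 'protection'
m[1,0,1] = 'protection'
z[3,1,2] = 'freedom'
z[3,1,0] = 'cousin'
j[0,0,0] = 'week'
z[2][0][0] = 'death'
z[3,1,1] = 'year'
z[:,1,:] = [['concept', 'fishing', 'energy'], ['collection', 'conversation', 'dinner'], ['failure', 'thought', 'government'], ['cousin', 'year', 'freedom']]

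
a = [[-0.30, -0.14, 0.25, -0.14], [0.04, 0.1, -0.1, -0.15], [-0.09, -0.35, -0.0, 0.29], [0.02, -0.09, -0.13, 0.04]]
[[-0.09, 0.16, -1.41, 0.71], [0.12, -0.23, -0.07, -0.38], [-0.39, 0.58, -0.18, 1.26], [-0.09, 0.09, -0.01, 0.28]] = a@ [[-0.04, 0.33, 2.46, -0.49], [0.95, -1.44, 2.03, -3.56], [-0.0, 0.44, -0.12, 0.22], [-0.21, 0.38, 2.58, -0.10]]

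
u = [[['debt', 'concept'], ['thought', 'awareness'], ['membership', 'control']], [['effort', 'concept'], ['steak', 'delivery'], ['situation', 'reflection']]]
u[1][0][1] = 'concept'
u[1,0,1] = 'concept'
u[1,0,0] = 'effort'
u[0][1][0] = 'thought'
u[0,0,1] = 'concept'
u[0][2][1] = 'control'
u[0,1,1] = 'awareness'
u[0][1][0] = 'thought'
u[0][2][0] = 'membership'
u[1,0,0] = 'effort'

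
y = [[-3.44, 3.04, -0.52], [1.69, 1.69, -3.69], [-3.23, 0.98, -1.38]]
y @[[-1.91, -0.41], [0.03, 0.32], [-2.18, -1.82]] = [[7.8, 3.33], [4.87, 6.56], [9.21, 4.15]]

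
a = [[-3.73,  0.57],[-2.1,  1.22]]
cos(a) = [[-1.03, 0.19], [-0.72, 0.66]]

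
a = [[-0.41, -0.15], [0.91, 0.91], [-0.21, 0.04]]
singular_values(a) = [1.35, 0.25]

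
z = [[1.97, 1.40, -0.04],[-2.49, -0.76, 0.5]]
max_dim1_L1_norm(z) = 3.75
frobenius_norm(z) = 3.59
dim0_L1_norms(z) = [4.46, 2.16, 0.54]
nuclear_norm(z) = 4.17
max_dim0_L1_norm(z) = 4.46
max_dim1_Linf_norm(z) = 2.49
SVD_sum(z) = [[2.13, 1.01, -0.27], [-2.35, -1.11, 0.29]] + [[-0.16,  0.39,  0.23], [-0.14,  0.35,  0.21]]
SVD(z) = [[-0.67, 0.74],[0.74, 0.67]] @ diag([3.5289722927567997, 0.6454103787163731]) @ [[-0.9,-0.43,0.11], [-0.33,0.82,0.47]]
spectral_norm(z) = 3.53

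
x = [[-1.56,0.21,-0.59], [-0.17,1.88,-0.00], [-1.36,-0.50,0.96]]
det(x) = -4.340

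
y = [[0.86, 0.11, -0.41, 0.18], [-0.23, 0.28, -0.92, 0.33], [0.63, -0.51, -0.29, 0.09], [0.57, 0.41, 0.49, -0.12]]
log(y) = [[-0.27-0.08j, 0.39+0.26j, (-0.07+0.46j), (0.25-0.14j)], [(-0.77-0.34j), (0.11+1.06j), 0.34+1.87j, (0.25-0.59j)], [(2.04-0.27j), (-1.02+0.82j), (-1.69+1.45j), -1.44-0.46j], [(5.16+0.41j), (-3.04-1.28j), -4.33-2.26j, (-4.38+0.72j)]]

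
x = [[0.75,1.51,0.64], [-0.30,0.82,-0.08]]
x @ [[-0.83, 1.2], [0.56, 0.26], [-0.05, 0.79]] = [[0.19, 1.8], [0.71, -0.21]]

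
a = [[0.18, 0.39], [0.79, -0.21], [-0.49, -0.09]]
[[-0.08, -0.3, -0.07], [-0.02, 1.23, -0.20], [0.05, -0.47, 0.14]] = a @ [[-0.07, 1.20, -0.27], [-0.17, -1.33, -0.05]]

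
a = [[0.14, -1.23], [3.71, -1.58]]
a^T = [[0.14, 3.71], [-1.23, -1.58]]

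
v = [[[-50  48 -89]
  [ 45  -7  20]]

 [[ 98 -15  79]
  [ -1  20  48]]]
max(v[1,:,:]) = 98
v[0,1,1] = -7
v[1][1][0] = -1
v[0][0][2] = -89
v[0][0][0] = -50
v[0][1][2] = 20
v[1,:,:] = [[98, -15, 79], [-1, 20, 48]]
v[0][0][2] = -89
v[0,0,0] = -50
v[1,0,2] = 79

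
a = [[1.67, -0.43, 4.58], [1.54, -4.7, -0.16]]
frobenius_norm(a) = 6.96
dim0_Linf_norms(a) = [1.67, 4.7, 4.58]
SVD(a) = [[-0.68,-0.73], [-0.73,0.68]] @ diag([5.299813874617022, 4.511027919933206]) @ [[-0.43, 0.7, -0.57], [-0.04, -0.64, -0.77]]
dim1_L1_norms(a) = [6.68, 6.4]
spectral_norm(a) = 5.30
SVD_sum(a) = [[1.55, -2.54, 2.05], [1.66, -2.73, 2.2]] + [[0.12, 2.11, 2.53],[-0.12, -1.97, -2.36]]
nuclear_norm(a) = 9.81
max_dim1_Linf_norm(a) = 4.7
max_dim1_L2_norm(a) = 4.95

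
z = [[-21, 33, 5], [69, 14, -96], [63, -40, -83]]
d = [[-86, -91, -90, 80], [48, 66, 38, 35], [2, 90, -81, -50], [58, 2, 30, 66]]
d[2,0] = 2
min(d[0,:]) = -91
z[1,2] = -96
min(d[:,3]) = -50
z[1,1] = 14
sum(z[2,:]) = -60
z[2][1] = -40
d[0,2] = -90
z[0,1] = 33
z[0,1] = 33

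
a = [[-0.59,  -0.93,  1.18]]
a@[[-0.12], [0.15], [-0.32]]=[[-0.45]]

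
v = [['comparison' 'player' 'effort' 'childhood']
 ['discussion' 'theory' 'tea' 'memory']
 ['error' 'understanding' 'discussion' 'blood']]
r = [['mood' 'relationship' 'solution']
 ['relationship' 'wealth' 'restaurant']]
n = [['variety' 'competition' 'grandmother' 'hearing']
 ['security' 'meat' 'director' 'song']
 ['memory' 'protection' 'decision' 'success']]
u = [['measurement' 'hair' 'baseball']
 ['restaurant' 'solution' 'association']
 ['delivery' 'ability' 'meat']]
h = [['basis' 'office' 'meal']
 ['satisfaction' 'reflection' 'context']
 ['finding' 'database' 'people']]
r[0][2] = 'solution'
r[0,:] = ['mood', 'relationship', 'solution']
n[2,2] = 'decision'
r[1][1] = 'wealth'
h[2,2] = 'people'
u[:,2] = ['baseball', 'association', 'meat']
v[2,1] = 'understanding'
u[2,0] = 'delivery'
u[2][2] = 'meat'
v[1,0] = 'discussion'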